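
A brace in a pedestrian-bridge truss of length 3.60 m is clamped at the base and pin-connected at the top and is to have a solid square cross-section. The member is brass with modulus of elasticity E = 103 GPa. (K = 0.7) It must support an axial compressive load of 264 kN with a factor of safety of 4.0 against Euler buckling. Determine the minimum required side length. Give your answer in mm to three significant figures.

Required P_cr = n·P = 4.0 × 264 = 1056 kN
L_e = K·L = 0.7 × 3.60 = 2.520 m
Required I = P_cr·L_e²/(π²E) = 1.056×10^6 × 2.520² / (π² × 1.03×10^11) = 6.597×10^-6 m⁴
I_req = 6.597×10^6 mm⁴
Solid square: I = a⁴/12  ⇒  a = (12I)^(1/4) = (12×6.597×10^6)^(1/4) = 94.3 mm

a ≈ 94.3 mm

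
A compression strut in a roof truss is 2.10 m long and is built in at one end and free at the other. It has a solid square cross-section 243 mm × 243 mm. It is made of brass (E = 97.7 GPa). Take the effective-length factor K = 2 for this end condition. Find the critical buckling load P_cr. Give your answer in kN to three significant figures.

P_cr ≈ 15900 kN

I = a⁴/12 = 243⁴/12 = 2.906×10^8 mm⁴
I = 2.906×10^8 mm⁴ = 2.906×10^-4 m⁴
Effective length L_e = K·L = 2 × 2.10 = 4.200 m
P_cr = π²EI / L_e² = π² × 97.7×10⁹ × 2.906×10^-4 / 4.200² = 1.588×10^7 N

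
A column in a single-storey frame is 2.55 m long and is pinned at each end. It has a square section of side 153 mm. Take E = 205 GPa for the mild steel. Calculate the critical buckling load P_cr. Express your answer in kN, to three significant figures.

I = a⁴/12 = 153⁴/12 = 4.567×10^7 mm⁴
I = 4.567×10^7 mm⁴ = 4.567×10^-5 m⁴
Effective length L_e = K·L = 1 × 2.55 = 2.550 m
P_cr = π²EI / L_e² = π² × 205×10⁹ × 4.567×10^-5 / 2.550² = 1.421×10^7 N

P_cr ≈ 14200 kN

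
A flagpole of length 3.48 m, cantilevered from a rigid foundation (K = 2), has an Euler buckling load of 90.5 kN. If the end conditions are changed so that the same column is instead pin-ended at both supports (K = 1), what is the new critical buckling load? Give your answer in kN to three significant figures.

P_cr ∝ 1/K², so P_cr,new = P_cr,old × (K_old/K_new)² = 90.5 × (2/1)²
= 90.5 × 4.000 = 362 kN

P_cr ≈ 362 kN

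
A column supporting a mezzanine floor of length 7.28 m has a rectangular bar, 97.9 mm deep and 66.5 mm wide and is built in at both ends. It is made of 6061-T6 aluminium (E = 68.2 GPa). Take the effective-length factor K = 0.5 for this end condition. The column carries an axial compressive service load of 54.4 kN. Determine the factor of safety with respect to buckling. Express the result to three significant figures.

n ≈ 2.24

Buckling occurs about the weak axis: I_min = h·b³/12 with b = 66.5 mm (the shorter side).
I_min = 97.9×66.5³/12 = 2.399×10^6 mm⁴
I = 2.399×10^6 mm⁴ = 2.399×10^-6 m⁴
Effective length L_e = K·L = 0.5 × 7.28 = 3.640 m
P_cr = π²EI / L_e² = π² × 68.2×10⁹ × 2.399×10^-6 / 3.640² = 1.219×10^5 N
Factor of safety n = P_cr / P = 121.88 / 54.4 = 2.24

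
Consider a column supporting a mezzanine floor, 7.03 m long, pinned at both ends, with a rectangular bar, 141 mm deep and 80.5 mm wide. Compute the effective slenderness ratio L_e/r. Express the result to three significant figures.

λ ≈ 303

For a rectangle r_min = b/√12 = 80.5/√12 = 23.24 mm
L_e = K·L = 1 × 7.03 m = 7.030 m = 7030.0 mm
λ = L_e / r_min = 7030.0 / 23.24 = 303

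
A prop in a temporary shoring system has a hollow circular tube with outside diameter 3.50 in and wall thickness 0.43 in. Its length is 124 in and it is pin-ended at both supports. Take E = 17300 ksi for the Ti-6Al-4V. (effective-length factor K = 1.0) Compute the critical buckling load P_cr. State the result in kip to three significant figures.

Inner diameter d_i = 3.50 − 2×0.43 = 2.640 in
I = π(d_o⁴ − d_i⁴)/64 = π(3.50⁴ − 2.640⁴)/64 = 4.982 in⁴
Effective length L_e = K·L = 1 × 124 = 124.0 in
P_cr = π²EI / L_e² = π² × 17300×10³ × 4.982 / 124.0² = 5.532×10^4 lb

P_cr ≈ 55.3 kip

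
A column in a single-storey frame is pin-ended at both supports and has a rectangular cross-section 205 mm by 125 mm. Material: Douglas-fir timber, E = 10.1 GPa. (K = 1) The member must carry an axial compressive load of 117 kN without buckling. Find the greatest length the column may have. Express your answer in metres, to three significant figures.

Buckling occurs about the weak axis: I_min = h·b³/12 with b = 125 mm (the shorter side).
I_min = 205×125³/12 = 3.337×10^7 mm⁴
I = 3.337×10^-5 m⁴
At the buckling limit P_cr = P = 1.170×10^5 N
From P_cr = π²EI/(K·L)²:  L = (1/K)·√(π²EI/P_cr) = (1/1)·√(π²×1.01×10^10×3.337×10^-5/1.170×10^5)
L = 5.33 m

L_max ≈ 5.33 m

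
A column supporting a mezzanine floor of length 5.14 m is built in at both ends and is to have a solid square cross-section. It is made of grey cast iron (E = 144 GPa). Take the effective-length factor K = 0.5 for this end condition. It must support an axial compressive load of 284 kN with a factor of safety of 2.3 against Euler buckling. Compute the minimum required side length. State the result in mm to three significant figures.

a ≈ 77.7 mm

Required P_cr = n·P = 2.3 × 284 = 653.2 kN
L_e = K·L = 0.5 × 5.14 = 2.570 m
Required I = P_cr·L_e²/(π²E) = 6.532×10^5 × 2.570² / (π² × 1.44×10^11) = 3.036×10^-6 m⁴
I_req = 3.036×10^6 mm⁴
Solid square: I = a⁴/12  ⇒  a = (12I)^(1/4) = (12×3.036×10^6)^(1/4) = 77.7 mm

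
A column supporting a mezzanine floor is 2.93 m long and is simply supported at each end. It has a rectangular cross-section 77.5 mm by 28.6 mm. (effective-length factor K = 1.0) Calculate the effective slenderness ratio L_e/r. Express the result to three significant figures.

λ ≈ 355

Buckling occurs about the weak axis: I_min = h·b³/12 with b = 28.6 mm (the shorter side).
I_min = 77.5×28.6³/12 = 1.511×10^5 mm⁴
A = 2.216×10^3 mm²;  r_min = √(I/A) = √(1.511×10^5/2.216×10^3) = 8.256 mm
L_e = K·L = 1 × 2.93 m = 2.930 m = 2930.0 mm
λ = L_e / r_min = 2930.0 / 8.256 = 355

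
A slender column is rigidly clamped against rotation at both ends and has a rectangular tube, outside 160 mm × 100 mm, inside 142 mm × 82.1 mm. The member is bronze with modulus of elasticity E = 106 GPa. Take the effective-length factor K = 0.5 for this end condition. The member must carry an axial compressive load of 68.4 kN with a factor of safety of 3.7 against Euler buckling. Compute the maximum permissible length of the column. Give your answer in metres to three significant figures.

L_max ≈ 10.6 m

Weak-axis I_min = (h_o·b_o³ − h_i·b_i³)/12 with b_o = 100, b_i = 82.10 mm (shorter outer/inner sides).
I_min = (160×100³ − 142.0×82.10³)/12 = 6.785×10^6 mm⁴
I = 6.785×10^-6 m⁴
Required critical load P_cr = n·P = 3.7 × 68.4 = 253.1 kN = 2.531×10^5 N
From P_cr = π²EI/(K·L)²:  L = (1/K)·√(π²EI/P_cr) = (1/0.5)·√(π²×1.06×10^11×6.785×10^-6/2.531×10^5)
L = 10.6 m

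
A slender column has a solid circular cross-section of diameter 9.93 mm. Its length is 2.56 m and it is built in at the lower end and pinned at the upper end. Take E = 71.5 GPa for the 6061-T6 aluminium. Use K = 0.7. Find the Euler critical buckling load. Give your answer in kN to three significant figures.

P_cr ≈ 0.105 kN

I = πd⁴/64 = π×9.93⁴/64 = 477.3 mm⁴
I = 477.3 mm⁴ = 4.773×10^-10 m⁴
Effective length L_e = K·L = 0.7 × 2.56 = 1.792 m
P_cr = π²EI / L_e² = π² × 71.5×10⁹ × 4.773×10^-10 / 1.792² = 104.9 N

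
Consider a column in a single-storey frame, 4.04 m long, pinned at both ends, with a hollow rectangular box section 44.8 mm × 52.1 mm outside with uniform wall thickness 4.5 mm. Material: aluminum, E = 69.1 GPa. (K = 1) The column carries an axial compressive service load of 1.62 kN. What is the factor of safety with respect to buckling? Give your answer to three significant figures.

n ≈ 5.82

Inner dimensions: h_i = 52.1 − 2×4.5 = 43.10 mm, b_i = 44.8 − 2×4.5 = 35.80 mm
Weak-axis I_min = (h_o·b_o³ − h_i·b_i³)/12 with b_o = 44.8, b_i = 35.80 mm (shorter outer/inner sides).
I_min = (52.1×44.8³ − 43.10×35.80³)/12 = 2.256×10^5 mm⁴
I = 2.256×10^5 mm⁴ = 2.256×10^-7 m⁴
Effective length L_e = K·L = 1 × 4.04 = 4.040 m
P_cr = π²EI / L_e² = π² × 69.1×10⁹ × 2.256×10^-7 / 4.040² = 9.426×10^3 N
Factor of safety n = P_cr / P = 9.4260 / 1.62 = 5.82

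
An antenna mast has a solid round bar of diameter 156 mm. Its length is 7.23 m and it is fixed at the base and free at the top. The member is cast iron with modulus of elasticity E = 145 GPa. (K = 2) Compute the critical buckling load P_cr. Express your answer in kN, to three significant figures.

I = πd⁴/64 = π×156⁴/64 = 2.907×10^7 mm⁴
I = 2.907×10^7 mm⁴ = 2.907×10^-5 m⁴
Effective length L_e = K·L = 2 × 7.23 = 14.46 m
P_cr = π²EI / L_e² = π² × 145×10⁹ × 2.907×10^-5 / 14.46² = 1.990×10^5 N

P_cr ≈ 199 kN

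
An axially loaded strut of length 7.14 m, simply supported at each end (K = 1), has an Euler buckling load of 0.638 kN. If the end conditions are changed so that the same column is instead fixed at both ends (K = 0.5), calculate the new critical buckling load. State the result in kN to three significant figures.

P_cr ∝ 1/K², so P_cr,new = P_cr,old × (K_old/K_new)² = 0.638 × (1/0.5)²
= 0.638 × 4.000 = 2.55 kN

P_cr ≈ 2.55 kN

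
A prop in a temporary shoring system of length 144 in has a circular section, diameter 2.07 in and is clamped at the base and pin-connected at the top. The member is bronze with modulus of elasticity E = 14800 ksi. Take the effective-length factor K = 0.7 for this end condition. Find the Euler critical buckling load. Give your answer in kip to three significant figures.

P_cr ≈ 13.0 kip

I = πd⁴/64 = π×2.07⁴/64 = 0.9013 in⁴
Effective length L_e = K·L = 0.7 × 144 = 100.8 in
P_cr = π²EI / L_e² = π² × 14800×10³ × 0.9013 / 100.8² = 1.296×10^4 lb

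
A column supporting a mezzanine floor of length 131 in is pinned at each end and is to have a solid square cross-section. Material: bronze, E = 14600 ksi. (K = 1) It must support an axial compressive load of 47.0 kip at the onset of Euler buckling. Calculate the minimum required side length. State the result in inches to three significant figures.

a ≈ 2.86 in

L_e = K·L = 1 × 131 = 131.0 in
Required I = P_cr·L_e²/(π²E) = 4.700×10^4 × 131.0² / (π² × 1.46×10^7) = 5.597 in⁴
Solid square: I = a⁴/12  ⇒  a = (12I)^(1/4) = (12×5.597)^(1/4) = 2.86 in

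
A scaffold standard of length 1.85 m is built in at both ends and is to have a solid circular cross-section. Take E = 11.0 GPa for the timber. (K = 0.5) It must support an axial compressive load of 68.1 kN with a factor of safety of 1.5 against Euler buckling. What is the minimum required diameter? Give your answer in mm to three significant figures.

Required P_cr = n·P = 1.5 × 68.1 = 102.1 kN
L_e = K·L = 0.5 × 1.85 = 0.9250 m
Required I = P_cr·L_e²/(π²E) = 1.022×10^5 × 0.9250² / (π² × 1.10×10^10) = 8.051×10^-7 m⁴
I_req = 8.051×10^5 mm⁴
Solid circle: I = πd⁴/64  ⇒  d = (64I/π)^(1/4) = (64×8.051×10^5/π)^(1/4) = 63.6 mm

d ≈ 63.6 mm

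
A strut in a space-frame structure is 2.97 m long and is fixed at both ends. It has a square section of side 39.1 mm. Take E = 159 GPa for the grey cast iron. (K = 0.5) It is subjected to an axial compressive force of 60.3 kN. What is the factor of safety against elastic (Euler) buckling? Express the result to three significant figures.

n ≈ 2.30

I = a⁴/12 = 39.1⁴/12 = 1.948×10^5 mm⁴
I = 1.948×10^5 mm⁴ = 1.948×10^-7 m⁴
Effective length L_e = K·L = 0.5 × 2.97 = 1.485 m
P_cr = π²EI / L_e² = π² × 159×10⁹ × 1.948×10^-7 / 1.485² = 1.386×10^5 N
Factor of safety n = P_cr / P = 138.60 / 60.3 = 2.30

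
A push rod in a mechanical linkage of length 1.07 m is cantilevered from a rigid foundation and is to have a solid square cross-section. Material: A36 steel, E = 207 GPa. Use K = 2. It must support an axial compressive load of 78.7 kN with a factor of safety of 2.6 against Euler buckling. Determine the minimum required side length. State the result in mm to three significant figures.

Required P_cr = n·P = 2.6 × 78.7 = 204.6 kN
L_e = K·L = 2 × 1.07 = 2.140 m
Required I = P_cr·L_e²/(π²E) = 2.046×10^5 × 2.140² / (π² × 2.07×10^11) = 4.587×10^-7 m⁴
I_req = 4.587×10^5 mm⁴
Solid square: I = a⁴/12  ⇒  a = (12I)^(1/4) = (12×4.587×10^5)^(1/4) = 48.4 mm

a ≈ 48.4 mm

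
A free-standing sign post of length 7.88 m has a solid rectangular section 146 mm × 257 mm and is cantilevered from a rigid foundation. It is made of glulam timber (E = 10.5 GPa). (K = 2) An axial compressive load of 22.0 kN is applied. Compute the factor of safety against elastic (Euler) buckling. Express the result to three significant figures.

Buckling occurs about the weak axis: I_min = h·b³/12 with b = 146 mm (the shorter side).
I_min = 257×146³/12 = 6.665×10^7 mm⁴
I = 6.665×10^7 mm⁴ = 6.665×10^-5 m⁴
Effective length L_e = K·L = 2 × 7.88 = 15.76 m
P_cr = π²EI / L_e² = π² × 10.5×10⁹ × 6.665×10^-5 / 15.76² = 2.781×10^4 N
Factor of safety n = P_cr / P = 27.809 / 22.0 = 1.26

n ≈ 1.26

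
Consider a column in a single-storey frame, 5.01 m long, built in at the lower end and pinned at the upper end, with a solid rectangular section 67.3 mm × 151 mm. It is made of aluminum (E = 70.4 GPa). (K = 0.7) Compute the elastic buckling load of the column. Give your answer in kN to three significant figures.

Buckling occurs about the weak axis: I_min = h·b³/12 with b = 67.3 mm (the shorter side).
I_min = 151×67.3³/12 = 3.836×10^6 mm⁴
I = 3.836×10^6 mm⁴ = 3.836×10^-6 m⁴
Effective length L_e = K·L = 0.7 × 5.01 = 3.507 m
P_cr = π²EI / L_e² = π² × 70.4×10⁹ × 3.836×10^-6 / 3.507² = 2.167×10^5 N

P_cr ≈ 217 kN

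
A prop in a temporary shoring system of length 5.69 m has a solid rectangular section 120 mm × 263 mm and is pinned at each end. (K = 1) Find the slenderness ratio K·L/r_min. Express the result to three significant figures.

λ ≈ 164

Buckling occurs about the weak axis: I_min = h·b³/12 with b = 120 mm (the shorter side).
I_min = 263×120³/12 = 3.787×10^7 mm⁴
A = 3.156×10^4 mm²;  r_min = √(I/A) = √(3.787×10^7/3.156×10^4) = 34.64 mm
L_e = K·L = 1 × 5.69 m = 5.690 m = 5690.0 mm
λ = L_e / r_min = 5690.0 / 34.64 = 164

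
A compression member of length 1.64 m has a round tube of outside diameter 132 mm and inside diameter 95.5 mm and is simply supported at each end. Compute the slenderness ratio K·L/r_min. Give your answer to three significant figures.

d_o = 132 mm, d_i = 95.5 mm
I = π(d_o⁴ − d_i⁴)/64 = π(132⁴ − 95.50⁴)/64 = 1.082×10^7 mm⁴
A = 6.522×10^3 mm²;  r_min = √(I/A) = √(1.082×10^7/6.522×10^3) = 40.73 mm
L_e = K·L = 1 × 1.64 m = 1.640 m = 1640.0 mm
λ = L_e / r_min = 1640.0 / 40.73 = 40.3

λ ≈ 40.3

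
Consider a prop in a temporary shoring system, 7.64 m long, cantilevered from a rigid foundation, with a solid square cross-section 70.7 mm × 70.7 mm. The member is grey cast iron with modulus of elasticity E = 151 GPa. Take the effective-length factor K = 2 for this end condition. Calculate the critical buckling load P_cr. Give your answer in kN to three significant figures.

I = a⁴/12 = 70.7⁴/12 = 2.082×10^6 mm⁴
I = 2.082×10^6 mm⁴ = 2.082×10^-6 m⁴
Effective length L_e = K·L = 2 × 7.64 = 15.28 m
P_cr = π²EI / L_e² = π² × 151×10⁹ × 2.082×10^-6 / 15.28² = 1.329×10^4 N

P_cr ≈ 13.3 kN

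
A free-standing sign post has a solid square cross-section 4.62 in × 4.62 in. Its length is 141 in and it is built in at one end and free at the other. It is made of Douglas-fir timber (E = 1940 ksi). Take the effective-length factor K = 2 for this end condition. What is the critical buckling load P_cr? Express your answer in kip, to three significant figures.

P_cr ≈ 9.14 kip

I = a⁴/12 = 4.62⁴/12 = 37.97 in⁴
Effective length L_e = K·L = 2 × 141 = 282.0 in
P_cr = π²EI / L_e² = π² × 1940×10³ × 37.97 / 282.0² = 9.141×10^3 lb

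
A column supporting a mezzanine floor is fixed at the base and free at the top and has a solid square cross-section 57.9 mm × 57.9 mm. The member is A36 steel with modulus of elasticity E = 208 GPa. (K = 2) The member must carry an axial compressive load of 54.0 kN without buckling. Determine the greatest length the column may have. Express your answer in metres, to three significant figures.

L_max ≈ 2.98 m

I = a⁴/12 = 57.9⁴/12 = 9.366×10^5 mm⁴
I = 9.366×10^-7 m⁴
At the buckling limit P_cr = P = 5.400×10^4 N
From P_cr = π²EI/(K·L)²:  L = (1/K)·√(π²EI/P_cr) = (1/2)·√(π²×2.08×10^11×9.366×10^-7/5.400×10^4)
L = 2.98 m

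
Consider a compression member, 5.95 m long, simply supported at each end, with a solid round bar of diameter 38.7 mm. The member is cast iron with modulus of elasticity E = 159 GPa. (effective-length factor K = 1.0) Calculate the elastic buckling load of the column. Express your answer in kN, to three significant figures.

P_cr ≈ 4.88 kN

I = πd⁴/64 = π×38.7⁴/64 = 1.101×10^5 mm⁴
I = 1.101×10^5 mm⁴ = 1.101×10^-7 m⁴
Effective length L_e = K·L = 1 × 5.95 = 5.950 m
P_cr = π²EI / L_e² = π² × 159×10⁹ × 1.101×10^-7 / 5.950² = 4.881×10^3 N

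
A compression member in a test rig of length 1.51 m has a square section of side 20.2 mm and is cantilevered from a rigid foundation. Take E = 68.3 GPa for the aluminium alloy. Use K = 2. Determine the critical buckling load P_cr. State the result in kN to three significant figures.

I = a⁴/12 = 20.2⁴/12 = 1.387×10^4 mm⁴
I = 1.387×10^4 mm⁴ = 1.387×10^-8 m⁴
Effective length L_e = K·L = 2 × 1.51 = 3.020 m
P_cr = π²EI / L_e² = π² × 68.3×10⁹ × 1.387×10^-8 / 3.020² = 1.025×10^3 N

P_cr ≈ 1.03 kN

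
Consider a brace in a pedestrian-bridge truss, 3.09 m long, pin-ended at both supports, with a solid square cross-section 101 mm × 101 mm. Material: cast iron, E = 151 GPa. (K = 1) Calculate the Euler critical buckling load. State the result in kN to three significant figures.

P_cr ≈ 1350 kN

I = a⁴/12 = 101⁴/12 = 8.672×10^6 mm⁴
I = 8.672×10^6 mm⁴ = 8.672×10^-6 m⁴
Effective length L_e = K·L = 1 × 3.09 = 3.090 m
P_cr = π²EI / L_e² = π² × 151×10⁹ × 8.672×10^-6 / 3.090² = 1.354×10^6 N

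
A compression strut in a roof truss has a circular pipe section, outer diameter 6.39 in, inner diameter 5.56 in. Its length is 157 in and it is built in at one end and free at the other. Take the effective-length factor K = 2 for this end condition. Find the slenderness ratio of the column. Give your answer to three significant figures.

d_o = 6.39 in, d_i = 5.56 in
I = π(d_o⁴ − d_i⁴)/64 = π(6.39⁴ − 5.560⁴)/64 = 34.93 in⁴
A = 7.790 in²;  r_min = √(I/A) = √(34.93/7.790) = 2.118 in
L_e = K·L = 2 × 157 = 314.0 in
λ = L_e / r_min = 314.00 / 2.118 = 148

λ ≈ 148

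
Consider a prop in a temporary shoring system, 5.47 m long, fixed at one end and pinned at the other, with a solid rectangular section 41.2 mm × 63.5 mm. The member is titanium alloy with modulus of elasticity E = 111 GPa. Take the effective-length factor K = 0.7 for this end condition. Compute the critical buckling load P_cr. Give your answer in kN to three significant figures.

Buckling occurs about the weak axis: I_min = h·b³/12 with b = 41.2 mm (the shorter side).
I_min = 63.5×41.2³/12 = 3.701×10^5 mm⁴
I = 3.701×10^5 mm⁴ = 3.701×10^-7 m⁴
Effective length L_e = K·L = 0.7 × 5.47 = 3.829 m
P_cr = π²EI / L_e² = π² × 111×10⁹ × 3.701×10^-7 / 3.829² = 2.765×10^4 N

P_cr ≈ 27.7 kN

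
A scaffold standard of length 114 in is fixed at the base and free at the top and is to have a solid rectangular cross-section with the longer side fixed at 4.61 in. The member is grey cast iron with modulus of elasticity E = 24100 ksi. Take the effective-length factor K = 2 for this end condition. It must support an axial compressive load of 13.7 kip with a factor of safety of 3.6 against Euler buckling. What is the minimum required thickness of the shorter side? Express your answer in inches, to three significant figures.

Required P_cr = n·P = 3.6 × 13.7 = 49.32 kip
L_e = K·L = 2 × 114 = 228.0 in
Required I = P_cr·L_e²/(π²E) = 4.932×10^4 × 228.0² / (π² × 2.41×10^7) = 10.78 in⁴
Rectangle, weak axis: I_min = h·b³/12 with h = 4.61 in fixed  ⇒  b = (12I/h)^(1/3) = 3.04 in

b ≈ 3.04 in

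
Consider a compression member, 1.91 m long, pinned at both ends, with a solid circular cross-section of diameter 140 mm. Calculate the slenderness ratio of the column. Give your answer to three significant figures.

For a solid circle r = d/4 = 140/4 = 35.00 mm
L_e = K·L = 1 × 1.91 m = 1.910 m = 1910.0 mm
λ = L_e / r_min = 1910.0 / 35.00 = 54.6

λ ≈ 54.6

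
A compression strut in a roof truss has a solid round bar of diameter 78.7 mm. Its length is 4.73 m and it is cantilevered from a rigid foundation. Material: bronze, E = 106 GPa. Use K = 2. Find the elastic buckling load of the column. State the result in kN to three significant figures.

I = πd⁴/64 = π×78.7⁴/64 = 1.883×10^6 mm⁴
I = 1.883×10^6 mm⁴ = 1.883×10^-6 m⁴
Effective length L_e = K·L = 2 × 4.73 = 9.460 m
P_cr = π²EI / L_e² = π² × 106×10⁹ × 1.883×10^-6 / 9.460² = 2.201×10^4 N

P_cr ≈ 22.0 kN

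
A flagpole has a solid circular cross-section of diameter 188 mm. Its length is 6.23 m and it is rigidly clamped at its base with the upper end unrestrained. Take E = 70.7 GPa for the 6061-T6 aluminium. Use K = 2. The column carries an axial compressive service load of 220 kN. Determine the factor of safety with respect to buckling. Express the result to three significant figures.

n ≈ 1.25

I = πd⁴/64 = π×188⁴/64 = 6.132×10^7 mm⁴
I = 6.132×10^7 mm⁴ = 6.132×10^-5 m⁴
Effective length L_e = K·L = 2 × 6.23 = 12.46 m
P_cr = π²EI / L_e² = π² × 70.7×10⁹ × 6.132×10^-5 / 12.46² = 2.756×10^5 N
Factor of safety n = P_cr / P = 275.60 / 220 = 1.25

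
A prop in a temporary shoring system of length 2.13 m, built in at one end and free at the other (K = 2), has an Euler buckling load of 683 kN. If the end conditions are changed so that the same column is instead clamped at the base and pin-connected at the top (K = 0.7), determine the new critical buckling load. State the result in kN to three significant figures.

P_cr ∝ 1/K², so P_cr,new = P_cr,old × (K_old/K_new)² = 683 × (2/0.7)²
= 683 × 8.163 = 5580 kN

P_cr ≈ 5580 kN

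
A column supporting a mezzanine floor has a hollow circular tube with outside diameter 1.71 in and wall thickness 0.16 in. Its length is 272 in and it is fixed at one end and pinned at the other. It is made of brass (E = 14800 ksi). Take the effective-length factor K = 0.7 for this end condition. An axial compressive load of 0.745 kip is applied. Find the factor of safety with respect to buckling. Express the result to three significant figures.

n ≈ 1.28

Inner diameter d_i = 1.71 − 2×0.16 = 1.390 in
I = π(d_o⁴ − d_i⁴)/64 = π(1.71⁴ − 1.390⁴)/64 = 0.2365 in⁴
Effective length L_e = K·L = 0.7 × 272 = 190.4 in
P_cr = π²EI / L_e² = π² × 14800×10³ × 0.2365 / 190.4² = 952.8 lb
Factor of safety n = P_cr / P = 0.95281 / 0.745 = 1.28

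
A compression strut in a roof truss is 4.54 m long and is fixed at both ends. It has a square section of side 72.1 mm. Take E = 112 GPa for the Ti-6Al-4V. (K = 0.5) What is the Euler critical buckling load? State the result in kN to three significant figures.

P_cr ≈ 483 kN

I = a⁴/12 = 72.1⁴/12 = 2.252×10^6 mm⁴
I = 2.252×10^6 mm⁴ = 2.252×10^-6 m⁴
Effective length L_e = K·L = 0.5 × 4.54 = 2.270 m
P_cr = π²EI / L_e² = π² × 112×10⁹ × 2.252×10^-6 / 2.270² = 4.831×10^5 N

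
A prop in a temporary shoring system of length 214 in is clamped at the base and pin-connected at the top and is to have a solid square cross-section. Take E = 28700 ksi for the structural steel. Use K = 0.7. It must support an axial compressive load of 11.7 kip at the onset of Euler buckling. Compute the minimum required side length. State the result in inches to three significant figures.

a ≈ 1.83 in

L_e = K·L = 0.7 × 214 = 149.8 in
Required I = P_cr·L_e²/(π²E) = 1.170×10^4 × 149.8² / (π² × 2.87×10^7) = 0.9269 in⁴
Solid square: I = a⁴/12  ⇒  a = (12I)^(1/4) = (12×0.9269)^(1/4) = 1.83 in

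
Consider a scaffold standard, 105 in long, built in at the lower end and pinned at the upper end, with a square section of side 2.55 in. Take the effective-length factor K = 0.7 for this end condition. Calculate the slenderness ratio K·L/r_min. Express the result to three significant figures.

For a square r = a/√12 = 2.55/√12 = 0.7361 in
L_e = K·L = 0.7 × 105 = 73.50 in
λ = L_e / r_min = 73.500 / 0.7361 = 99.8

λ ≈ 99.8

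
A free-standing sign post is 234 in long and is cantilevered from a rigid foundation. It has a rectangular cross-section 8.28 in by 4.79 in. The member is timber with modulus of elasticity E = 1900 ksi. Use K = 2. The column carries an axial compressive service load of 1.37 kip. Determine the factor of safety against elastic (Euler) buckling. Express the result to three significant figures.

n ≈ 4.74

Buckling occurs about the weak axis: I_min = h·b³/12 with b = 4.79 in (the shorter side).
I_min = 8.28×4.79³/12 = 75.83 in⁴
Effective length L_e = K·L = 2 × 234 = 468.0 in
P_cr = π²EI / L_e² = π² × 1900×10³ × 75.83 / 468.0² = 6.493×10^3 lb
Factor of safety n = P_cr / P = 6.4926 / 1.37 = 4.74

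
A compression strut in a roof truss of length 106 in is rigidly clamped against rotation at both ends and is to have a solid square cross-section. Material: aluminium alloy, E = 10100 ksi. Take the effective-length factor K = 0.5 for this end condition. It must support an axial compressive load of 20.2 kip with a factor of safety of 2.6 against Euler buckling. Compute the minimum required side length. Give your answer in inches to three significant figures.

a ≈ 2.05 in

Required P_cr = n·P = 2.6 × 20.2 = 52.52 kip
L_e = K·L = 0.5 × 106 = 53.00 in
Required I = P_cr·L_e²/(π²E) = 5.252×10^4 × 53.00² / (π² × 1.01×10^7) = 1.480 in⁴
Solid square: I = a⁴/12  ⇒  a = (12I)^(1/4) = (12×1.480)^(1/4) = 2.05 in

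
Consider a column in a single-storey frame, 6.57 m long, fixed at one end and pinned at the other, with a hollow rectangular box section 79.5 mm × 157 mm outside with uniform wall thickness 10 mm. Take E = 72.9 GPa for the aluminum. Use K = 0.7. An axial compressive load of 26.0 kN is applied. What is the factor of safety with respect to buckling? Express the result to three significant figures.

Inner dimensions: h_i = 157 − 2×10 = 137.0 mm, b_i = 79.5 − 2×10 = 59.50 mm
Weak-axis I_min = (h_o·b_o³ − h_i·b_i³)/12 with b_o = 79.5, b_i = 59.50 mm (shorter outer/inner sides).
I_min = (157×79.5³ − 137.0×59.50³)/12 = 4.169×10^6 mm⁴
I = 4.169×10^6 mm⁴ = 4.169×10^-6 m⁴
Effective length L_e = K·L = 0.7 × 6.57 = 4.599 m
P_cr = π²EI / L_e² = π² × 72.9×10⁹ × 4.169×10^-6 / 4.599² = 1.418×10^5 N
Factor of safety n = P_cr / P = 141.82 / 26.0 = 5.45

n ≈ 5.45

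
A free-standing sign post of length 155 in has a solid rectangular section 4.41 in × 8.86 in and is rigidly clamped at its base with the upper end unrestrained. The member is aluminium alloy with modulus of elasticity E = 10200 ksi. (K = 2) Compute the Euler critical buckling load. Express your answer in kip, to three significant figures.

P_cr ≈ 66.3 kip

Buckling occurs about the weak axis: I_min = h·b³/12 with b = 4.41 in (the shorter side).
I_min = 8.86×4.41³/12 = 63.32 in⁴
Effective length L_e = K·L = 2 × 155 = 310.0 in
P_cr = π²EI / L_e² = π² × 10200×10³ × 63.32 / 310.0² = 6.634×10^4 lb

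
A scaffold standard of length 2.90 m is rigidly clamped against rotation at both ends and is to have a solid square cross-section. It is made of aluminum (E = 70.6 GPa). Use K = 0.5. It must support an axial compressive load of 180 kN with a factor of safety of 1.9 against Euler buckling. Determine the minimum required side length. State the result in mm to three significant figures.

Required P_cr = n·P = 1.9 × 180 = 342.0 kN
L_e = K·L = 0.5 × 2.90 = 1.450 m
Required I = P_cr·L_e²/(π²E) = 3.420×10^5 × 1.450² / (π² × 7.06×10^10) = 1.032×10^-6 m⁴
I_req = 1.032×10^6 mm⁴
Solid square: I = a⁴/12  ⇒  a = (12I)^(1/4) = (12×1.032×10^6)^(1/4) = 59.3 mm

a ≈ 59.3 mm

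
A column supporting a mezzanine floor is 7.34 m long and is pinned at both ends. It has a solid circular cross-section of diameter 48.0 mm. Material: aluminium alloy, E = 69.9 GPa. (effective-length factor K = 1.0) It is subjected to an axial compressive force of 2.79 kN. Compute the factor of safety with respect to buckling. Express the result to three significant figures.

I = πd⁴/64 = π×48.0⁴/64 = 2.606×10^5 mm⁴
I = 2.606×10^5 mm⁴ = 2.606×10^-7 m⁴
Effective length L_e = K·L = 1 × 7.34 = 7.340 m
P_cr = π²EI / L_e² = π² × 69.9×10⁹ × 2.606×10^-7 / 7.340² = 3.337×10^3 N
Factor of safety n = P_cr / P = 3.3367 / 2.79 = 1.20

n ≈ 1.20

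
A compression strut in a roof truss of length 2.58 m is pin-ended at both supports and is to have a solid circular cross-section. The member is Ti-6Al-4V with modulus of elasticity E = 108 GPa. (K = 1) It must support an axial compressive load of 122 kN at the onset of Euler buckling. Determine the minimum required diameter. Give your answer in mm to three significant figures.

d ≈ 62.8 mm

L_e = K·L = 1 × 2.58 = 2.580 m
Required I = P_cr·L_e²/(π²E) = 1.220×10^5 × 2.580² / (π² × 1.08×10^11) = 7.619×10^-7 m⁴
I_req = 7.619×10^5 mm⁴
Solid circle: I = πd⁴/64  ⇒  d = (64I/π)^(1/4) = (64×7.619×10^5/π)^(1/4) = 62.8 mm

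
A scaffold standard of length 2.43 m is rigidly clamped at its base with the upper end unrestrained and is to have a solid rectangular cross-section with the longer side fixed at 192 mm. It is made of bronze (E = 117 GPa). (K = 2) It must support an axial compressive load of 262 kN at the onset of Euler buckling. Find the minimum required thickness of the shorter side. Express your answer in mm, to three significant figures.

L_e = K·L = 2 × 2.43 = 4.860 m
Required I = P_cr·L_e²/(π²E) = 2.620×10^5 × 4.860² / (π² × 1.17×10^11) = 5.359×10^-6 m⁴
I_req = 5.359×10^6 mm⁴
Rectangle, weak axis: I_min = h·b³/12 with h = 192 mm fixed  ⇒  b = (12I/h)^(1/3) = 69.4 mm

b ≈ 69.4 mm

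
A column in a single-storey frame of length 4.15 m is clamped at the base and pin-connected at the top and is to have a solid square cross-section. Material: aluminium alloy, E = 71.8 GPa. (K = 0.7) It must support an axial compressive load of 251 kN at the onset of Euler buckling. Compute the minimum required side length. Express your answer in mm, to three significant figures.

L_e = K·L = 0.7 × 4.15 = 2.905 m
Required I = P_cr·L_e²/(π²E) = 2.510×10^5 × 2.905² / (π² × 7.18×10^10) = 2.989×10^-6 m⁴
I_req = 2.989×10^6 mm⁴
Solid square: I = a⁴/12  ⇒  a = (12I)^(1/4) = (12×2.989×10^6)^(1/4) = 77.4 mm

a ≈ 77.4 mm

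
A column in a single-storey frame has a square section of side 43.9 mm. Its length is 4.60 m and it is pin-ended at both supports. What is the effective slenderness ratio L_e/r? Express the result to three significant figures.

λ ≈ 363

For a square r = a/√12 = 43.9/√12 = 12.67 mm
L_e = K·L = 1 × 4.60 m = 4.600 m = 4600.0 mm
λ = L_e / r_min = 4600.0 / 12.67 = 363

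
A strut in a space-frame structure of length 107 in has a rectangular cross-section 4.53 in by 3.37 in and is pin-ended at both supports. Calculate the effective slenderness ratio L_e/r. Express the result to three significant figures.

For a rectangle r_min = b/√12 = 3.37/√12 = 0.9728 in
L_e = K·L = 1 × 107 = 107.0 in
λ = L_e / r_min = 107.00 / 0.9728 = 110

λ ≈ 110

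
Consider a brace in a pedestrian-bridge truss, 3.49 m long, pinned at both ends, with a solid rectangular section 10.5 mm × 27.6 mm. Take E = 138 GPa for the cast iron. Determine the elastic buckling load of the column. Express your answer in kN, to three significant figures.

P_cr ≈ 0.298 kN

Buckling occurs about the weak axis: I_min = h·b³/12 with b = 10.5 mm (the shorter side).
I_min = 27.6×10.5³/12 = 2.663×10^3 mm⁴
I = 2.663×10^3 mm⁴ = 2.663×10^-9 m⁴
Effective length L_e = K·L = 1 × 3.49 = 3.490 m
P_cr = π²EI / L_e² = π² × 138×10⁹ × 2.663×10^-9 / 3.490² = 297.7 N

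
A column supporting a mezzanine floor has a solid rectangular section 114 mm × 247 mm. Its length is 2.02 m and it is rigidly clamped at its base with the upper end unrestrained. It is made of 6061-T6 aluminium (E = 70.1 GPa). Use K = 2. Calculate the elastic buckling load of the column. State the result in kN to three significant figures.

P_cr ≈ 1290 kN

Buckling occurs about the weak axis: I_min = h·b³/12 with b = 114 mm (the shorter side).
I_min = 247×114³/12 = 3.050×10^7 mm⁴
I = 3.050×10^7 mm⁴ = 3.050×10^-5 m⁴
Effective length L_e = K·L = 2 × 2.02 = 4.040 m
P_cr = π²EI / L_e² = π² × 70.1×10⁹ × 3.050×10^-5 / 4.040² = 1.293×10^6 N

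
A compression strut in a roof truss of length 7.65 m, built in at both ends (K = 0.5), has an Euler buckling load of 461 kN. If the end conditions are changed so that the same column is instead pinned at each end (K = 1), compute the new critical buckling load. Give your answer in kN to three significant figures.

P_cr ≈ 115 kN

P_cr ∝ 1/K², so P_cr,new = P_cr,old × (K_old/K_new)² = 461 × (0.5/1)²
= 461 × 0.2500 = 115 kN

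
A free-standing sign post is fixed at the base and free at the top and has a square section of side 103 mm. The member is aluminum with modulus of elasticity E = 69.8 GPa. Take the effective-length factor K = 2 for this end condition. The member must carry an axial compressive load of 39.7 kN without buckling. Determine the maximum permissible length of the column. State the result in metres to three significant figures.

L_max ≈ 6.38 m

I = a⁴/12 = 103⁴/12 = 9.379×10^6 mm⁴
I = 9.379×10^-6 m⁴
At the buckling limit P_cr = P = 3.970×10^4 N
From P_cr = π²EI/(K·L)²:  L = (1/K)·√(π²EI/P_cr) = (1/2)·√(π²×6.98×10^10×9.379×10^-6/3.970×10^4)
L = 6.38 m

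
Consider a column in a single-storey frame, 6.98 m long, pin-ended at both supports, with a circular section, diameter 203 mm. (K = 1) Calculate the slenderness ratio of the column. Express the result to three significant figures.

For a solid circle r = d/4 = 203/4 = 50.75 mm
L_e = K·L = 1 × 6.98 m = 6.980 m = 6980.0 mm
λ = L_e / r_min = 6980.0 / 50.75 = 138

λ ≈ 138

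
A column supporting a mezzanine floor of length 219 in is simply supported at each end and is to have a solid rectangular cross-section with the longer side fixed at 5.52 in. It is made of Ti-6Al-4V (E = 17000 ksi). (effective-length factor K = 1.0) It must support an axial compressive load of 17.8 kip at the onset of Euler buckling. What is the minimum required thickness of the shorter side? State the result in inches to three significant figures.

b ≈ 2.23 in

L_e = K·L = 1 × 219 = 219.0 in
Required I = P_cr·L_e²/(π²E) = 1.780×10^4 × 219.0² / (π² × 1.70×10^7) = 5.088 in⁴
Rectangle, weak axis: I_min = h·b³/12 with h = 5.52 in fixed  ⇒  b = (12I/h)^(1/3) = 2.23 in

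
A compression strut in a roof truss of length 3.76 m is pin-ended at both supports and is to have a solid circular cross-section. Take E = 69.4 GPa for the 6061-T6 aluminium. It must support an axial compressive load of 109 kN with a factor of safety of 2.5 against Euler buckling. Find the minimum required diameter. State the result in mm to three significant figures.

d ≈ 103 mm

Required P_cr = n·P = 2.5 × 109 = 272.5 kN
L_e = K·L = 1 × 3.76 = 3.760 m
Required I = P_cr·L_e²/(π²E) = 2.725×10^5 × 3.760² / (π² × 6.94×10^10) = 5.624×10^-6 m⁴
I_req = 5.624×10^6 mm⁴
Solid circle: I = πd⁴/64  ⇒  d = (64I/π)^(1/4) = (64×5.624×10^6/π)^(1/4) = 103 mm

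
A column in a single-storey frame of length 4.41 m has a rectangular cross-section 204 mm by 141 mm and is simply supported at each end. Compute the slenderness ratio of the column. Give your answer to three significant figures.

For a rectangle r_min = b/√12 = 141/√12 = 40.70 mm
L_e = K·L = 1 × 4.41 m = 4.410 m = 4410.0 mm
λ = L_e / r_min = 4410.0 / 40.70 = 108

λ ≈ 108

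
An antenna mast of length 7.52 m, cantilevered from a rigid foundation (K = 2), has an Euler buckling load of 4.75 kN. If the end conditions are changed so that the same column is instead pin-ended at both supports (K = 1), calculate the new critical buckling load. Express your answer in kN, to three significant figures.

P_cr ∝ 1/K², so P_cr,new = P_cr,old × (K_old/K_new)² = 4.75 × (2/1)²
= 4.75 × 4.000 = 19.0 kN

P_cr ≈ 19.0 kN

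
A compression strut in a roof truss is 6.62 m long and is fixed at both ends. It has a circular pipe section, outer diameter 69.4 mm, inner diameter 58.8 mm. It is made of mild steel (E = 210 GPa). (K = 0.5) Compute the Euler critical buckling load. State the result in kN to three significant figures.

P_cr ≈ 104 kN

d_o = 69.4 mm, d_i = 58.8 mm
I = π(d_o⁴ − d_i⁴)/64 = π(69.4⁴ − 58.80⁴)/64 = 5.519×10^5 mm⁴
I = 5.519×10^5 mm⁴ = 5.519×10^-7 m⁴
Effective length L_e = K·L = 0.5 × 6.62 = 3.310 m
P_cr = π²EI / L_e² = π² × 210×10⁹ × 5.519×10^-7 / 3.310² = 1.044×10^5 N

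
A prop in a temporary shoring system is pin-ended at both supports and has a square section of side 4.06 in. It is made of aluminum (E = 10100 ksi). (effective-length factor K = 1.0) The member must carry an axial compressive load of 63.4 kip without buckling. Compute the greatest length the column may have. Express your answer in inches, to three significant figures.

I = a⁴/12 = 4.06⁴/12 = 22.64 in⁴
At the buckling limit P_cr = P = 6.340×10^4 lb
From P_cr = π²EI/(K·L)²:  L = (1/K)·√(π²EI/P_cr) = (1/1)·√(π²×1.01×10^7×22.64/6.340×10^4)
L = 189 in

L_max ≈ 189 in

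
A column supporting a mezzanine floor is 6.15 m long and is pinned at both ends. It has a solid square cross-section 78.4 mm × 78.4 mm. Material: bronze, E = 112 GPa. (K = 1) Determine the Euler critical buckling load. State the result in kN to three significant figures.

I = a⁴/12 = 78.4⁴/12 = 3.148×10^6 mm⁴
I = 3.148×10^6 mm⁴ = 3.148×10^-6 m⁴
Effective length L_e = K·L = 1 × 6.15 = 6.150 m
P_cr = π²EI / L_e² = π² × 112×10⁹ × 3.148×10^-6 / 6.150² = 9.201×10^4 N

P_cr ≈ 92.0 kN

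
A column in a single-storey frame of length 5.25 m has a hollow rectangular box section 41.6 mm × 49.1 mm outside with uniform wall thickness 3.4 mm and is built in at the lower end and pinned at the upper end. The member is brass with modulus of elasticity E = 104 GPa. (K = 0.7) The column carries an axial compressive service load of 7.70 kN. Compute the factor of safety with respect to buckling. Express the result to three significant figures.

n ≈ 1.44

Inner dimensions: h_i = 49.1 − 2×3.4 = 42.30 mm, b_i = 41.6 − 2×3.4 = 34.80 mm
Weak-axis I_min = (h_o·b_o³ − h_i·b_i³)/12 with b_o = 41.6, b_i = 34.80 mm (shorter outer/inner sides).
I_min = (49.1×41.6³ − 42.30×34.80³)/12 = 1.460×10^5 mm⁴
I = 1.460×10^5 mm⁴ = 1.460×10^-7 m⁴
Effective length L_e = K·L = 0.7 × 5.25 = 3.675 m
P_cr = π²EI / L_e² = π² × 104×10⁹ × 1.460×10^-7 / 3.675² = 1.110×10^4 N
Factor of safety n = P_cr / P = 11.097 / 7.70 = 1.44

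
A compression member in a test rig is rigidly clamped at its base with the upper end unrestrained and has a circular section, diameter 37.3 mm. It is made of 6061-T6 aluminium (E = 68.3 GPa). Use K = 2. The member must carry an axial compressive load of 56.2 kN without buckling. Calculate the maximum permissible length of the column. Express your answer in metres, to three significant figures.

L_max ≈ 0.534 m

I = πd⁴/64 = π×37.3⁴/64 = 9.502×10^4 mm⁴
I = 9.502×10^-8 m⁴
At the buckling limit P_cr = P = 5.620×10^4 N
From P_cr = π²EI/(K·L)²:  L = (1/K)·√(π²EI/P_cr) = (1/2)·√(π²×6.83×10^10×9.502×10^-8/5.620×10^4)
L = 0.534 m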